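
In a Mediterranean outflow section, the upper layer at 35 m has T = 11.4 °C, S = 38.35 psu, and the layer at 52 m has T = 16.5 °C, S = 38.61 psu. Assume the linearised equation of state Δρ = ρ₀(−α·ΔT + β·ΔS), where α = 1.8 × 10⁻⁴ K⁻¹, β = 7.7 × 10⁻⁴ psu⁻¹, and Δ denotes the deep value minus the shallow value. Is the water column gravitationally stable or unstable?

ΔT = 16.5 − 11.4 = +5.1 K and ΔS = 38.61 − 38.35 = +0.26 psu (deep − shallow).
−αΔT = -9.18 × 10⁻⁴; βΔS = 2.002 × 10⁻⁴; sum Δρ/ρ₀ = -7.178 × 10⁻⁴.
Δρ/ρ₀ < 0, so Δρ < 0: deeper water is lighter → statically unstable; the column would overturn.

unstable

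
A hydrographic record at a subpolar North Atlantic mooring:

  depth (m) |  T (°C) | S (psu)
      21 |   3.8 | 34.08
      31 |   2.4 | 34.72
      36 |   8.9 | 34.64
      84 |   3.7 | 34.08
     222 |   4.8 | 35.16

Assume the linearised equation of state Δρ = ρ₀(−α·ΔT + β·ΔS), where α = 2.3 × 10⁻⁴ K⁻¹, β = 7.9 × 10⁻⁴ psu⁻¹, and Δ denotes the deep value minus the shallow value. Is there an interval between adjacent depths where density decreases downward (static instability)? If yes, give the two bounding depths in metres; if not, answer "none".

Evaluate Δρ/ρ₀ = −αΔT + βΔS across each adjacent pair:
  21–31 m: −αΔT+βΔS = −(2.3 × 10⁻⁴)(-1.4)+(7.9 × 10⁻⁴)(+0.64) = 8.3 × 10⁻⁴ → stable
  31–36 m: −αΔT+βΔS = −(2.3 × 10⁻⁴)(+6.5)+(7.9 × 10⁻⁴)(-0.08) = -1.6 × 10⁻³ → UNSTABLE
  36–84 m: −αΔT+βΔS = −(2.3 × 10⁻⁴)(-5.2)+(7.9 × 10⁻⁴)(-0.56) = 7.5 × 10⁻⁴ → stable
  84–222 m: −αΔT+βΔS = −(2.3 × 10⁻⁴)(+1.1)+(7.9 × 10⁻⁴)(+1.08) = 6.0 × 10⁻⁴ → stable
The 31–36 m interval has Δρ < 0: lighter water underlies denser water.

31–36 m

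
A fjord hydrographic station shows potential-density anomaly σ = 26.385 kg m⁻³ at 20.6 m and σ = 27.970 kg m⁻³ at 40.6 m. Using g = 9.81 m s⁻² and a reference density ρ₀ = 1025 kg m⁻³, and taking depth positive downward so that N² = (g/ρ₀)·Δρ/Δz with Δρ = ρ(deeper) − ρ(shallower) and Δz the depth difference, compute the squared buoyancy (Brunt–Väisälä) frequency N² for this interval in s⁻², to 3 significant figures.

Δρ = 1027.970 − 1026.385 = 1.585 kg m⁻³ over Δz = 40.6 − 20.6 = 20 m.
N² = (9.81/1025) × (1.585/20) = 7.5848 × 10⁻⁴ s⁻² ≈ 7.58 × 10⁻⁴ s⁻².

7.58 × 10⁻⁴ s⁻²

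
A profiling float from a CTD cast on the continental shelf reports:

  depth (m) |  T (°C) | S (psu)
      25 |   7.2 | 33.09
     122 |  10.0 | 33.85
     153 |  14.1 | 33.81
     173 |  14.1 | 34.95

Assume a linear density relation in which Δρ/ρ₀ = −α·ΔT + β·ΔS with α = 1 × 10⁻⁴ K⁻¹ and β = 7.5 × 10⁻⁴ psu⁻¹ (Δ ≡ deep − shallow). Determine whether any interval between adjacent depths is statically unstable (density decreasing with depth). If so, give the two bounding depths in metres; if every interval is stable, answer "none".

122–153 m

Evaluate Δρ/ρ₀ = −αΔT + βΔS across each adjacent pair:
  25–122 m: −αΔT+βΔS = −(1 × 10⁻⁴)(+2.8)+(7.5 × 10⁻⁴)(+0.76) = 2.9 × 10⁻⁴ → stable
  122–153 m: −αΔT+βΔS = −(1 × 10⁻⁴)(+4.1)+(7.5 × 10⁻⁴)(-0.04) = -4.4 × 10⁻⁴ → UNSTABLE
  153–173 m: −αΔT+βΔS = −(1 × 10⁻⁴)(+0.0)+(7.5 × 10⁻⁴)(+1.14) = 8.5 × 10⁻⁴ → stable
The 122–153 m interval has Δρ < 0: lighter water underlies denser water.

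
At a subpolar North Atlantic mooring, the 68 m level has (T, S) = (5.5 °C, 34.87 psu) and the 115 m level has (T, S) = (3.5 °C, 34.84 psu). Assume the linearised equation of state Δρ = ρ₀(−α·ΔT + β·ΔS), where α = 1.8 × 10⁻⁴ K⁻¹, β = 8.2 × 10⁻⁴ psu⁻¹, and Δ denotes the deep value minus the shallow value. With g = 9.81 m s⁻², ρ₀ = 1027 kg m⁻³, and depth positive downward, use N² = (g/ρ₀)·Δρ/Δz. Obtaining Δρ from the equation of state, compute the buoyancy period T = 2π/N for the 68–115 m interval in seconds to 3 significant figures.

751 s

ΔT = -2.0 K, ΔS = -0.03 psu (deep − shallow).
Δρ/ρ₀ = −αΔT + βΔS = 3.60 × 10⁻⁴ − 2.46 × 10⁻⁵ = 3.354 × 10⁻⁴, so Δρ ≈ 0.3445 kg m⁻³.
N² = (g/ρ₀)·Δρ/Δz = g·(Δρ/ρ₀)/Δz = 9.81 × 3.354 × 10⁻⁴ / 47 = 7.0006 × 10⁻⁵ s⁻².
N = √(7.0006 × 10⁻⁵) = 8.3670 × 10⁻³ rad s⁻¹ → T = 2π/N = 750.95 s ≈ 751 s.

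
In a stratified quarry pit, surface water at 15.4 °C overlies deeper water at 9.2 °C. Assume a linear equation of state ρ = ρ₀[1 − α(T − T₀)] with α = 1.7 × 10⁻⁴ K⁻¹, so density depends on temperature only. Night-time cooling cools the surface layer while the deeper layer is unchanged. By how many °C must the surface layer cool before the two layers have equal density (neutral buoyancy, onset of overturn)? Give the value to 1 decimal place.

With temperature the only control, equal density requires T_surf′ = T_deep.
T_surf′ = 9.2 °C.
Cooling required: 15.4 − 9.2 = 6.2 °C.

6.2 °C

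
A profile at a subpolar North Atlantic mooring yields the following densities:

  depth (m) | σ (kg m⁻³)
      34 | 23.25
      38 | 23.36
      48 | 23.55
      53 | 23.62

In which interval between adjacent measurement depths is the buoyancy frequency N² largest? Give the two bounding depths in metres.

Compute the density gradient over each adjacent pair:
  34–38 m: Δρ/Δz = 0.11/4 = 0.028 kg m⁻⁴
  38–48 m: Δρ/Δz = 0.19/10 = 0.019 kg m⁻⁴
  48–53 m: Δρ/Δz = 0.07/5 = 0.014 kg m⁻⁴
The largest gradient is in the 34–38 m interval — the pycnocline.

34–38 m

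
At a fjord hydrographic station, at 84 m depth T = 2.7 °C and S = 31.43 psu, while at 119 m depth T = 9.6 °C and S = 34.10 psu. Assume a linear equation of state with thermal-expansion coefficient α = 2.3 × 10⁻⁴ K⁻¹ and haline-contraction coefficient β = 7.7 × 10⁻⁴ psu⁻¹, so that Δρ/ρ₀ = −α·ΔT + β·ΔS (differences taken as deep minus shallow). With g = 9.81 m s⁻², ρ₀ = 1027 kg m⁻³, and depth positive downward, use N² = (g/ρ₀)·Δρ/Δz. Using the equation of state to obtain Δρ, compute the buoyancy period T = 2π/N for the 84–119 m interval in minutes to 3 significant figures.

ΔT = +6.9 K, ΔS = +2.67 psu (deep − shallow).
Δρ/ρ₀ = −αΔT + βΔS = -1.587 × 10⁻³ + 2.0559 × 10⁻³ = 4.689 × 10⁻⁴, so Δρ ≈ 0.4816 kg m⁻³.
N² = (g/ρ₀)·Δρ/Δz = g·(Δρ/ρ₀)/Δz = 9.81 × 4.689 × 10⁻⁴ / 35 = 1.3143 × 10⁻⁴ s⁻².
N = √(1.3143 × 10⁻⁴) = 0.011464 rad s⁻¹ → T = 2π/N = 548.08 s = 9.1347 min ≈ 9.13 min.

9.13 min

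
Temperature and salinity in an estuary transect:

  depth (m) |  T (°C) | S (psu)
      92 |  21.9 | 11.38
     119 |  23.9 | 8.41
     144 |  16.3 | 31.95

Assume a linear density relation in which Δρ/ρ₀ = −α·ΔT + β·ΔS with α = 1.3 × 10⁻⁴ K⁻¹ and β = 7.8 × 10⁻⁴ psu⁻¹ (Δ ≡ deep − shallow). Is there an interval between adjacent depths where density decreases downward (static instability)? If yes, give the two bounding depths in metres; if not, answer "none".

Evaluate Δρ/ρ₀ = −αΔT + βΔS across each adjacent pair:
  92–119 m: −αΔT+βΔS = −(1.3 × 10⁻⁴)(+2.0)+(7.8 × 10⁻⁴)(-2.97) = -2.6 × 10⁻³ → UNSTABLE
  119–144 m: −αΔT+βΔS = −(1.3 × 10⁻⁴)(-7.6)+(7.8 × 10⁻⁴)(+23.54) = 0.019 → stable
The 92–119 m interval has Δρ < 0: lighter water underlies denser water.

92–119 m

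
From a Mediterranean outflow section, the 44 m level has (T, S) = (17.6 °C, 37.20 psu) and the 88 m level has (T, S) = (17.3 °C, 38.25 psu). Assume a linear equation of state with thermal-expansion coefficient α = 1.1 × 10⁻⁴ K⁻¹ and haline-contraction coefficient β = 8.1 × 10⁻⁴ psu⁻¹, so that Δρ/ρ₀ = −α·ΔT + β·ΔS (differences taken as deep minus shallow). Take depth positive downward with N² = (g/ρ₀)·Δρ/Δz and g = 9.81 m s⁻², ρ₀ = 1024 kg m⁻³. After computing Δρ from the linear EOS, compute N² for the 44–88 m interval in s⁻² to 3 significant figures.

1.97 × 10⁻⁴ s⁻²

ΔT = -0.3 K, ΔS = +1.05 psu (deep − shallow).
Δρ/ρ₀ = −αΔT + βΔS = 3.30 × 10⁻⁵ + 8.505 × 10⁻⁴ = 8.835 × 10⁻⁴, so Δρ ≈ 0.9047 kg m⁻³.
N² = (g/ρ₀)·Δρ/Δz = g·(Δρ/ρ₀)/Δz = 9.81 × 8.835 × 10⁻⁴ / 44 = 1.9698 × 10⁻⁴ s⁻² ≈ 1.97 × 10⁻⁴ s⁻².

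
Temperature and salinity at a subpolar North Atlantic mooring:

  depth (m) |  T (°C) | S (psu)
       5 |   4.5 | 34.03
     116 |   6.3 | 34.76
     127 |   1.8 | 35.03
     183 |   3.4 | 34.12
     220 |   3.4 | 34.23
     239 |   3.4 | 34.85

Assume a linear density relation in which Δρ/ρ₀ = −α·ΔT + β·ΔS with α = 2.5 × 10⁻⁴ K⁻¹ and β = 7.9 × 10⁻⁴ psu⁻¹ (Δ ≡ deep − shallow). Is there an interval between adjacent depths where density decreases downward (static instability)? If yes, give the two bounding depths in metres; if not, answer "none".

Evaluate Δρ/ρ₀ = −αΔT + βΔS across each adjacent pair:
  5–116 m: −αΔT+βΔS = −(2.5 × 10⁻⁴)(+1.8)+(7.9 × 10⁻⁴)(+0.73) = 1.3 × 10⁻⁴ → stable
  116–127 m: −αΔT+βΔS = −(2.5 × 10⁻⁴)(-4.5)+(7.9 × 10⁻⁴)(+0.27) = 1.3 × 10⁻³ → stable
  127–183 m: −αΔT+βΔS = −(2.5 × 10⁻⁴)(+1.6)+(7.9 × 10⁻⁴)(-0.91) = -1.1 × 10⁻³ → UNSTABLE
  183–220 m: −αΔT+βΔS = −(2.5 × 10⁻⁴)(+0.0)+(7.9 × 10⁻⁴)(+0.11) = 8.7 × 10⁻⁵ → stable
  220–239 m: −αΔT+βΔS = −(2.5 × 10⁻⁴)(+0.0)+(7.9 × 10⁻⁴)(+0.62) = 4.9 × 10⁻⁴ → stable
The 127–183 m interval has Δρ < 0: lighter water underlies denser water.

127–183 m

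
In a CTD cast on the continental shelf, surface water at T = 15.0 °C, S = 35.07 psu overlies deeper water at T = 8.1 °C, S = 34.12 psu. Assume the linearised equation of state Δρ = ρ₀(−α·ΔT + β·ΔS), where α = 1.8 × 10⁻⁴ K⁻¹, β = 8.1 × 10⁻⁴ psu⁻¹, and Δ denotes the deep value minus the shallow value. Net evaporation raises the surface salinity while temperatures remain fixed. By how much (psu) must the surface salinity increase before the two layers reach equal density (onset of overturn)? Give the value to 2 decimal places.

Neutral buoyancy requires −α(T_deep − T_surf) + β(S_deep − S_surf′) = 0.
S_surf′ = S_deep − (α/β)·ΔT = 34.12 − (1.8 × 10⁻⁴/8.1 × 10⁻⁴)·(-6.9) = 35.6533 psu.
Increase required: 35.6533 − 35.07 = 0.5833 psu.

0.58 psu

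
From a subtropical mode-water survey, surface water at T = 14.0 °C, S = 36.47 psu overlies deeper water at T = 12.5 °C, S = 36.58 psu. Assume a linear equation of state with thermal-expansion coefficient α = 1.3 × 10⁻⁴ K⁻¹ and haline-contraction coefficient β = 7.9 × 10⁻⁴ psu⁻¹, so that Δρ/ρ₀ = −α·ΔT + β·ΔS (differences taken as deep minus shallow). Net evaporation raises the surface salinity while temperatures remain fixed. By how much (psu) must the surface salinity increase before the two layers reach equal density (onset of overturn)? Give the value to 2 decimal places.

Neutral buoyancy requires −α(T_deep − T_surf) + β(S_deep − S_surf′) = 0.
S_surf′ = S_deep − (α/β)·ΔT = 36.58 − (1.3 × 10⁻⁴/7.9 × 10⁻⁴)·(-1.5) = 36.8268 psu.
Increase required: 36.8268 − 36.47 = 0.3568 psu.

0.36 psu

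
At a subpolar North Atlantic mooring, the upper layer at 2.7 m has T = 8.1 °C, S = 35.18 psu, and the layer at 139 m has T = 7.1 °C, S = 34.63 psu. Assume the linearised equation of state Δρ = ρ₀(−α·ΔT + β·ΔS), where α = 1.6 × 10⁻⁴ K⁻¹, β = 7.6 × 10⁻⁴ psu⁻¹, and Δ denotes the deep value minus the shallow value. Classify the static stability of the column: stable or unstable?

ΔT = 7.1 − 8.1 = -1.0 K and ΔS = 34.63 − 35.18 = -0.55 psu (deep − shallow).
−αΔT = 1.60 × 10⁻⁴; βΔS = -4.18 × 10⁻⁴; sum Δρ/ρ₀ = -2.58 × 10⁻⁴.
Δρ/ρ₀ < 0, so Δρ < 0: deeper water is lighter → statically unstable; the column would overturn.

unstable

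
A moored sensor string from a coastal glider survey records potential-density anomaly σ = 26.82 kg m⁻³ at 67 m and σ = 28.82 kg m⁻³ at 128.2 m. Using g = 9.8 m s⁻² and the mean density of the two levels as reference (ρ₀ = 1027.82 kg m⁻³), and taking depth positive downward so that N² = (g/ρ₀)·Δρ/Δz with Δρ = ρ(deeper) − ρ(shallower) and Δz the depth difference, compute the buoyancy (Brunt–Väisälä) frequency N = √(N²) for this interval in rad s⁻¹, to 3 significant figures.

0.0177 rad s⁻¹

Δρ = 1028.82 − 1026.82 = 2.00 kg m⁻³ over Δz = 128.2 − 67 = 61.2 m.
N² = (9.8/1027.82) × (2.00/61.2) = 3.1159 × 10⁻⁴ s⁻².
N = √(3.1159 × 10⁻⁴) = 0.017652 rad s⁻¹ ≈ 0.0177 rad s⁻¹.
Since Δρ > 0 the layer is stably stratified.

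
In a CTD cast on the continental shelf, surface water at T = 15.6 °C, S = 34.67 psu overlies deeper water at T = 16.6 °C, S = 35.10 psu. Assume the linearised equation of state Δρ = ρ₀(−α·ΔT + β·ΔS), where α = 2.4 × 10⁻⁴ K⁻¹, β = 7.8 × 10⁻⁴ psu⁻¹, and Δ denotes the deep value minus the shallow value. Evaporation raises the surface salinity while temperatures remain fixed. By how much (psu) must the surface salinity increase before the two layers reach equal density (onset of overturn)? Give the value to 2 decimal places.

0.12 psu

Neutral buoyancy requires −α(T_deep − T_surf) + β(S_deep − S_surf′) = 0.
S_surf′ = S_deep − (α/β)·ΔT = 35.10 − (2.4 × 10⁻⁴/7.8 × 10⁻⁴)·(+1.0) = 34.7923 psu.
Increase required: 34.7923 − 34.67 = 0.1223 psu.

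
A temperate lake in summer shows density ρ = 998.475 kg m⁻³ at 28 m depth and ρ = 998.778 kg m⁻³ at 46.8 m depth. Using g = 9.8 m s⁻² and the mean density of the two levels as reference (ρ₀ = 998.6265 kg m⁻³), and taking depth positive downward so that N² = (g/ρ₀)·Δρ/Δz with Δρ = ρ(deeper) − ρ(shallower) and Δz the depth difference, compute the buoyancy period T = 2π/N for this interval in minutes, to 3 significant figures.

8.33 min

Δρ = 998.778 − 998.475 = 0.303 kg m⁻³ over Δz = 46.8 − 28 = 18.8 m.
N² = (9.8/998.6265) × (0.303/18.8) = 1.5816 × 10⁻⁴ s⁻².
N = √(1.5816 × 10⁻⁴) = 0.012576 rad s⁻¹, so T = 2π/N = 499.62 s = 8.3270 min ≈ 8.33 min.
N² > 0, so the interval is statically stable.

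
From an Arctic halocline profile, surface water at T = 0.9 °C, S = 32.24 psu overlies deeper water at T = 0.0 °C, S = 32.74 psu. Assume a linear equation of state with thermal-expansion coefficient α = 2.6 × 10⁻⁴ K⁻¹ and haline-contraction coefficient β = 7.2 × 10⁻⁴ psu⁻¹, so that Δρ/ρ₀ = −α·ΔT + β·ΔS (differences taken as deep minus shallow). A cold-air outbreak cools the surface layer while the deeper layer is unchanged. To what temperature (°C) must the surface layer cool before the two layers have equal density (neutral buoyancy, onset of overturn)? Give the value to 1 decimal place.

Neutral buoyancy requires Δρ = 0, i.e. −α(T_deep − T_surf′) + β(S_deep − S_surf) = 0.
T_surf′ = T_deep − (β/α)·ΔS = 0.0 − (7.2 × 10⁻⁴/2.6 × 10⁻⁴)·(+0.50) = -1.385 °C.
Cooling required: 0.9 − (-1.385) = 2.285 °C.

-1.4 °C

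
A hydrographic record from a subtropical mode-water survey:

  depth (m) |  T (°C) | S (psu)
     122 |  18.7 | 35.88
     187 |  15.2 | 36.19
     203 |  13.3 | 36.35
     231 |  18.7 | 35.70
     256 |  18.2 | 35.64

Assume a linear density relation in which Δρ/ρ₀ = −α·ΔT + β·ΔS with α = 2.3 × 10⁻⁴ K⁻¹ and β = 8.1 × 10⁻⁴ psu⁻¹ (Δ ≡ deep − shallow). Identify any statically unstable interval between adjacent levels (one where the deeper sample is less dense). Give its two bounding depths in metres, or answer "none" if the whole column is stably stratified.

203–231 m

Evaluate Δρ/ρ₀ = −αΔT + βΔS across each adjacent pair:
  122–187 m: −αΔT+βΔS = −(2.3 × 10⁻⁴)(-3.5)+(8.1 × 10⁻⁴)(+0.31) = 1.1 × 10⁻³ → stable
  187–203 m: −αΔT+βΔS = −(2.3 × 10⁻⁴)(-1.9)+(8.1 × 10⁻⁴)(+0.16) = 5.7 × 10⁻⁴ → stable
  203–231 m: −αΔT+βΔS = −(2.3 × 10⁻⁴)(+5.4)+(8.1 × 10⁻⁴)(-0.65) = -1.8 × 10⁻³ → UNSTABLE
  231–256 m: −αΔT+βΔS = −(2.3 × 10⁻⁴)(-0.5)+(8.1 × 10⁻⁴)(-0.06) = 6.6 × 10⁻⁵ → stable
The 203–231 m interval has Δρ < 0: lighter water underlies denser water.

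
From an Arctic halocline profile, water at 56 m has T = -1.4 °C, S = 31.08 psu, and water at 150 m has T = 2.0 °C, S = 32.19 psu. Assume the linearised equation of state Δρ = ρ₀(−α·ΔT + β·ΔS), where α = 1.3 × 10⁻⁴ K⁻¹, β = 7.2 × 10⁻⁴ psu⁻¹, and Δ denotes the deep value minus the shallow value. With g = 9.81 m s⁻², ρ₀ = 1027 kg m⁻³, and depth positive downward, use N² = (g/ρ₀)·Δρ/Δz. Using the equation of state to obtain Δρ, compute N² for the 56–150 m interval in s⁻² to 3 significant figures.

ΔT = +3.4 K, ΔS = +1.11 psu (deep − shallow).
Δρ/ρ₀ = −αΔT + βΔS = -4.42 × 10⁻⁴ + 7.992 × 10⁻⁴ = 3.572 × 10⁻⁴, so Δρ ≈ 0.3668 kg m⁻³.
N² = (g/ρ₀)·Δρ/Δz = g·(Δρ/ρ₀)/Δz = 9.81 × 3.572 × 10⁻⁴ / 94 = 3.7278 × 10⁻⁵ s⁻² ≈ 3.73 × 10⁻⁵ s⁻².

3.73 × 10⁻⁵ s⁻²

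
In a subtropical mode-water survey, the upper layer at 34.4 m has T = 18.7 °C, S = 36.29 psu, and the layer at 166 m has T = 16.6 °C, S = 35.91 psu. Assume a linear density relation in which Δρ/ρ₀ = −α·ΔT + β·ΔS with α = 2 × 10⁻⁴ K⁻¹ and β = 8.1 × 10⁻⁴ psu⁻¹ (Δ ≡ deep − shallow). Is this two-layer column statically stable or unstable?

stable

ΔT = 16.6 − 18.7 = -2.1 K and ΔS = 35.91 − 36.29 = -0.38 psu (deep − shallow).
−αΔT = 4.20 × 10⁻⁴; βΔS = -3.078 × 10⁻⁴; sum Δρ/ρ₀ = 1.122 × 10⁻⁴.
Δρ/ρ₀ > 0, so Δρ > 0: deeper water is denser → statically stable.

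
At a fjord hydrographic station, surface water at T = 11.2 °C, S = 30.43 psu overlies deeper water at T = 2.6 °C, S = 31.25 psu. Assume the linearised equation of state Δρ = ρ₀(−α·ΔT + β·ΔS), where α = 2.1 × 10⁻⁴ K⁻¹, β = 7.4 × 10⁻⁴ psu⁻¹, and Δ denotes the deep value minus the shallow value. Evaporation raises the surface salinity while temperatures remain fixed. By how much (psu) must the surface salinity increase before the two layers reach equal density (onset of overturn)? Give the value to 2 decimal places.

3.26 psu

Neutral buoyancy requires −α(T_deep − T_surf) + β(S_deep − S_surf′) = 0.
S_surf′ = S_deep − (α/β)·ΔT = 31.25 − (2.1 × 10⁻⁴/7.4 × 10⁻⁴)·(-8.6) = 33.6905 psu.
Increase required: 33.6905 − 30.43 = 3.2605 psu.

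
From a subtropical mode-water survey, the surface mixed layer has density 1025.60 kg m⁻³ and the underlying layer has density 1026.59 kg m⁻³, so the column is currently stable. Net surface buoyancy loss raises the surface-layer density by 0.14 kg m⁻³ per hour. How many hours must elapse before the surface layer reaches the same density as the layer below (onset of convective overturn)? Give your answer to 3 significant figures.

Density deficit of the surface layer: 1026.59 − 1025.60 = 0.99 kg m⁻³.
Required change = 0.99 / 0.14 = 7.07 hours.

7.07 hours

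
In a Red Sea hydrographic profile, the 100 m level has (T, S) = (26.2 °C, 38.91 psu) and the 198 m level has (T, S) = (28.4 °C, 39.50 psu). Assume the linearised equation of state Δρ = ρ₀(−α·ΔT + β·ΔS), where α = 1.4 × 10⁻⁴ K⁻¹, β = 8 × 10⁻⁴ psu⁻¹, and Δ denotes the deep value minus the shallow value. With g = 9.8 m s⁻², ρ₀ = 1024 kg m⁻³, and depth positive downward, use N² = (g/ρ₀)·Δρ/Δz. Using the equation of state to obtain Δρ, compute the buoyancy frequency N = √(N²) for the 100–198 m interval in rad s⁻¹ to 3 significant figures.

ΔT = +2.2 K, ΔS = +0.59 psu (deep − shallow).
Δρ/ρ₀ = −αΔT + βΔS = -3.08 × 10⁻⁴ + 4.72 × 10⁻⁴ = 1.64 × 10⁻⁴, so Δρ ≈ 0.1679 kg m⁻³.
N² = (g/ρ₀)·Δρ/Δz = g·(Δρ/ρ₀)/Δz = 9.8 × 1.64 × 10⁻⁴ / 98 = 1.6400 × 10⁻⁵ s⁻².
N = √(1.6400 × 10⁻⁵) = 4.0497 × 10⁻³ rad s⁻¹ ≈ 4.05 × 10⁻³ rad s⁻¹.

4.05 × 10⁻³ rad s⁻¹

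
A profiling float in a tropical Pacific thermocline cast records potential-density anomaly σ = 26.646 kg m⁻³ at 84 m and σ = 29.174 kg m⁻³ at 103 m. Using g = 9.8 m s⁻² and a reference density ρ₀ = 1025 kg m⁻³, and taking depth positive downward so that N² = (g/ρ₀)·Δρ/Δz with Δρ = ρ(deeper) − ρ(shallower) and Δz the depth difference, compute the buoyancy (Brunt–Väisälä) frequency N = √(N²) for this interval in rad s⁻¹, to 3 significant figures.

0.0357 rad s⁻¹

Δρ = 1029.174 − 1026.646 = 2.528 kg m⁻³ over Δz = 103 − 84 = 19 m.
N² = (9.8/1025) × (2.528/19) = 1.2721 × 10⁻³ s⁻².
N = √(1.2721 × 10⁻³) = 0.035667 rad s⁻¹ ≈ 0.0357 rad s⁻¹.
A positive N² confirms static stability across the interval.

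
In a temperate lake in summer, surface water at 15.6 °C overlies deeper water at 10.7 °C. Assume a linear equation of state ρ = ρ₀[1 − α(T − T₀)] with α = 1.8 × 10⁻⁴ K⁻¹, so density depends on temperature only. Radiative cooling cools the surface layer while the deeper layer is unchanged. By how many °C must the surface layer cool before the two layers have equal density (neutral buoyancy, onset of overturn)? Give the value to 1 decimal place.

4.9 °C

With temperature the only control, equal density requires T_surf′ = T_deep.
T_surf′ = 10.7 °C.
Cooling required: 15.6 − 10.7 = 4.9 °C.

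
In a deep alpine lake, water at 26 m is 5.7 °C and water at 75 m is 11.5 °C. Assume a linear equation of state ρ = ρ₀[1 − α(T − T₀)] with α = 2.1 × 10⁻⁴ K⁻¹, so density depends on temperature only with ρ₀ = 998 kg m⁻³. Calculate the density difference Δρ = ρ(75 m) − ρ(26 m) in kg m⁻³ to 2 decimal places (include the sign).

-1.22 kg m⁻³

ΔT = +5.8 K, Δρ/ρ₀ = −αΔT = -1.218 × 10⁻³.
Δρ = 998 × (-1.218 × 10⁻³) = -1.22 kg m⁻³.
Negative Δρ: lighter below, statically unstable.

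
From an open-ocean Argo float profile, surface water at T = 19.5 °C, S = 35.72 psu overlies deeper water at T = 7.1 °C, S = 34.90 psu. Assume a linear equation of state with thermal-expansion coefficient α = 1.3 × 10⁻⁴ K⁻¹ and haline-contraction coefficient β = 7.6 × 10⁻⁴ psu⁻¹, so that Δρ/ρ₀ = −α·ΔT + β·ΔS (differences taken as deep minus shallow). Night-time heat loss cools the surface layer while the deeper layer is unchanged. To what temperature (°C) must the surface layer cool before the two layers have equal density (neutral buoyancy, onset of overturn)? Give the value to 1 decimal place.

11.9 °C

Neutral buoyancy requires Δρ = 0, i.e. −α(T_deep − T_surf′) + β(S_deep − S_surf) = 0.
T_surf′ = T_deep − (β/α)·ΔS = 7.1 − (7.6 × 10⁻⁴/1.3 × 10⁻⁴)·(-0.82) = 11.894 °C.
Cooling required: 19.5 − (11.894) = 7.606 °C.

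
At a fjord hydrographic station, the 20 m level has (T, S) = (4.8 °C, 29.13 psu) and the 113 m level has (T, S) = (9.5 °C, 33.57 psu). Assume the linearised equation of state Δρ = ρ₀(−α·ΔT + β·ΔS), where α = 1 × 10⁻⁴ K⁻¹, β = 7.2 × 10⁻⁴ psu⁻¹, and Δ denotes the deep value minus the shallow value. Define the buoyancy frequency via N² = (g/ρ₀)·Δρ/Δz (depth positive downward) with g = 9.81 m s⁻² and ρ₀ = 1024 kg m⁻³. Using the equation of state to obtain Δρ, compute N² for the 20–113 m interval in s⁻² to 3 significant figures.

2.88 × 10⁻⁴ s⁻²

ΔT = +4.7 K, ΔS = +4.44 psu (deep − shallow).
Δρ/ρ₀ = −αΔT + βΔS = -4.70 × 10⁻⁴ + 3.1968 × 10⁻³ = 2.7268 × 10⁻³, so Δρ ≈ 2.792 kg m⁻³.
N² = (g/ρ₀)·Δρ/Δz = g·(Δρ/ρ₀)/Δz = 9.81 × 2.7268 × 10⁻³ / 93 = 2.8763 × 10⁻⁴ s⁻² ≈ 2.88 × 10⁻⁴ s⁻².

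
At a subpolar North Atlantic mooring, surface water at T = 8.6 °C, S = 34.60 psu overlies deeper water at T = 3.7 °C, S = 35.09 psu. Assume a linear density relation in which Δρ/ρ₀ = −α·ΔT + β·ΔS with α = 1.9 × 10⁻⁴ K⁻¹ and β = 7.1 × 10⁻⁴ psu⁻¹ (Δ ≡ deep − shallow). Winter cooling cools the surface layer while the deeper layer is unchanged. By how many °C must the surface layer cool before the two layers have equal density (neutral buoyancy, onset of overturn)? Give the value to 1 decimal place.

Neutral buoyancy requires Δρ = 0, i.e. −α(T_deep − T_surf′) + β(S_deep − S_surf) = 0.
T_surf′ = T_deep − (β/α)·ΔS = 3.7 − (7.1 × 10⁻⁴/1.9 × 10⁻⁴)·(+0.49) = 1.869 °C.
Cooling required: 8.6 − (1.869) = 6.731 °C.

6.7 °C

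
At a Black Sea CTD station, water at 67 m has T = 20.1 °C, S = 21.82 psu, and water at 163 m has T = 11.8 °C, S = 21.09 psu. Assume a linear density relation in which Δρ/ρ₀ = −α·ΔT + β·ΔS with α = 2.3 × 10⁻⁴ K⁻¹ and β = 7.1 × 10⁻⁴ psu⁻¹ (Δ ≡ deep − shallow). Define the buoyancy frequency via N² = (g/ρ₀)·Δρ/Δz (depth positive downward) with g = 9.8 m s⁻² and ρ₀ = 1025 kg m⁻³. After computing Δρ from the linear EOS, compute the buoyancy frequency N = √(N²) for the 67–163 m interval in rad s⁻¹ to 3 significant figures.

ΔT = -8.3 K, ΔS = -0.73 psu (deep − shallow).
Δρ/ρ₀ = −αΔT + βΔS = 1.909 × 10⁻³ − 5.183 × 10⁻⁴ = 1.3907 × 10⁻³, so Δρ ≈ 1.425 kg m⁻³.
N² = (g/ρ₀)·Δρ/Δz = g·(Δρ/ρ₀)/Δz = 9.8 × 1.3907 × 10⁻³ / 96 = 1.4197 × 10⁻⁴ s⁻².
N = √(1.4197 × 10⁻⁴) = 0.011915 rad s⁻¹ ≈ 0.0119 rad s⁻¹.

0.0119 rad s⁻¹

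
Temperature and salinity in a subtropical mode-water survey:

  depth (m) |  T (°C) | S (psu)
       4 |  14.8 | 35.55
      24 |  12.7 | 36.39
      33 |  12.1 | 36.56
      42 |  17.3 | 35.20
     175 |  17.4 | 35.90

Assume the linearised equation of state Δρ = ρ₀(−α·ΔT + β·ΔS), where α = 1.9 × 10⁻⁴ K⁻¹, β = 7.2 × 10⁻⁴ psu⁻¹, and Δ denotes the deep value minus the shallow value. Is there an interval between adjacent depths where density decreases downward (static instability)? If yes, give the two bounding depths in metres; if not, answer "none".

33–42 m

Evaluate Δρ/ρ₀ = −αΔT + βΔS across each adjacent pair:
  4–24 m: −αΔT+βΔS = −(1.9 × 10⁻⁴)(-2.1)+(7.2 × 10⁻⁴)(+0.84) = 1.0 × 10⁻³ → stable
  24–33 m: −αΔT+βΔS = −(1.9 × 10⁻⁴)(-0.6)+(7.2 × 10⁻⁴)(+0.17) = 2.4 × 10⁻⁴ → stable
  33–42 m: −αΔT+βΔS = −(1.9 × 10⁻⁴)(+5.2)+(7.2 × 10⁻⁴)(-1.36) = -2.0 × 10⁻³ → UNSTABLE
  42–175 m: −αΔT+βΔS = −(1.9 × 10⁻⁴)(+0.1)+(7.2 × 10⁻⁴)(+0.70) = 4.8 × 10⁻⁴ → stable
The 33–42 m interval has Δρ < 0: lighter water underlies denser water.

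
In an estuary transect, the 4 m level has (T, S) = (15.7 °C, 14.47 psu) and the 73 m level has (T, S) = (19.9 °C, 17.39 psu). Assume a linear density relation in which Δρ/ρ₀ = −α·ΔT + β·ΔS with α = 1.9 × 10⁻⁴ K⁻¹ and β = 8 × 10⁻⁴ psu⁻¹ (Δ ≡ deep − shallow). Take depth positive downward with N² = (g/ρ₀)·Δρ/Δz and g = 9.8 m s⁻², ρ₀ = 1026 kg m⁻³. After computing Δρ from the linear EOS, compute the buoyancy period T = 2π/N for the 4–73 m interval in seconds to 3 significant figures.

ΔT = +4.2 K, ΔS = +2.92 psu (deep − shallow).
Δρ/ρ₀ = −αΔT + βΔS = -7.98 × 10⁻⁴ + 2.336 × 10⁻³ = 1.538 × 10⁻³, so Δρ ≈ 1.578 kg m⁻³.
N² = (g/ρ₀)·Δρ/Δz = g·(Δρ/ρ₀)/Δz = 9.8 × 1.538 × 10⁻³ / 69 = 2.1844 × 10⁻⁴ s⁻².
N = √(2.1844 × 10⁻⁴) = 0.014780 rad s⁻¹ → T = 2π/N = 425.11 s ≈ 425 s.

425 s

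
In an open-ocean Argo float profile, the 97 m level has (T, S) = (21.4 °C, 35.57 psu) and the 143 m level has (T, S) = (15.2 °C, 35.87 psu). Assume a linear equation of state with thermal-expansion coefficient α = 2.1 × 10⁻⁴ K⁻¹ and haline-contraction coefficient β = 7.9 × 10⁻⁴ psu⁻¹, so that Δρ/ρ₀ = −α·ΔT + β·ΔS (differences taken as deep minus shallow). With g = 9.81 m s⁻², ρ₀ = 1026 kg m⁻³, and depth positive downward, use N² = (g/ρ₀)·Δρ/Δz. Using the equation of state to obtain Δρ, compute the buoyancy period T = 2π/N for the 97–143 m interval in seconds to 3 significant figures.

ΔT = -6.2 K, ΔS = +0.30 psu (deep − shallow).
Δρ/ρ₀ = −αΔT + βΔS = 1.302 × 10⁻³ + 2.37 × 10⁻⁴ = 1.539 × 10⁻³, so Δρ ≈ 1.579 kg m⁻³.
N² = (g/ρ₀)·Δρ/Δz = g·(Δρ/ρ₀)/Δz = 9.81 × 1.539 × 10⁻³ / 46 = 3.2821 × 10⁻⁴ s⁻².
N = √(3.2821 × 10⁻⁴) = 0.018117 rad s⁻¹ → T = 2π/N = 346.81 s ≈ 347 s.

347 s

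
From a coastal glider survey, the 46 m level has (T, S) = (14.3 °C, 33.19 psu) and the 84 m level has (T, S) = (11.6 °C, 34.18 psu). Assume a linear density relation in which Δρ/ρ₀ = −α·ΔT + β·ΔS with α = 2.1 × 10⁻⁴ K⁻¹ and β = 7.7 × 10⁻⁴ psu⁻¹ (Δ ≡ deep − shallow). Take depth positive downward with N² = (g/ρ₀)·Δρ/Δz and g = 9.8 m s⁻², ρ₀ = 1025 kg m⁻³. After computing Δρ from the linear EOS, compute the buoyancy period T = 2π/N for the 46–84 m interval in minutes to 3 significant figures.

ΔT = -2.7 K, ΔS = +0.99 psu (deep − shallow).
Δρ/ρ₀ = −αΔT + βΔS = 5.67 × 10⁻⁴ + 7.623 × 10⁻⁴ = 1.3293 × 10⁻³, so Δρ ≈ 1.363 kg m⁻³.
N² = (g/ρ₀)·Δρ/Δz = g·(Δρ/ρ₀)/Δz = 9.8 × 1.3293 × 10⁻³ / 38 = 3.4282 × 10⁻⁴ s⁻².
N = √(3.4282 × 10⁻⁴) = 0.018515 rad s⁻¹ → T = 2π/N = 339.36 s = 5.6560 min ≈ 5.66 min.

5.66 min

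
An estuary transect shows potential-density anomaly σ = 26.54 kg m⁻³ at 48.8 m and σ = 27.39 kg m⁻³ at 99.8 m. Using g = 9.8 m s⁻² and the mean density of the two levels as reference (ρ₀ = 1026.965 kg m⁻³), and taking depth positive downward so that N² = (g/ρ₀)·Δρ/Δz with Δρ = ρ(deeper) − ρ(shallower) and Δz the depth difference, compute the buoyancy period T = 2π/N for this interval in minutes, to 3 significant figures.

8.30 min

Δρ = 1027.39 − 1026.54 = 0.85 kg m⁻³ over Δz = 99.8 − 48.8 = 51 m.
N² = (9.8/1026.965) × (0.85/51) = 1.5904 × 10⁻⁴ s⁻².
N = √(1.5904 × 10⁻⁴) = 0.012611 rad s⁻¹, so T = 2π/N = 498.23 s = 8.3038 min ≈ 8.30 min.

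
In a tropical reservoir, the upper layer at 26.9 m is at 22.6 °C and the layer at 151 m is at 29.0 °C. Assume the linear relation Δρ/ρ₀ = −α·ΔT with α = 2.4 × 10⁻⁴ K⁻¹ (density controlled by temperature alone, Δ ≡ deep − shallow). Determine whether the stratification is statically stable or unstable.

unstable

ΔT = 29.0 − 22.6 = +6.4 K, so Δρ/ρ₀ = −αΔT = -1.536 × 10⁻³.
Δρ/ρ₀ < 0, so Δρ < 0: deeper water is lighter → statically unstable; the column would overturn.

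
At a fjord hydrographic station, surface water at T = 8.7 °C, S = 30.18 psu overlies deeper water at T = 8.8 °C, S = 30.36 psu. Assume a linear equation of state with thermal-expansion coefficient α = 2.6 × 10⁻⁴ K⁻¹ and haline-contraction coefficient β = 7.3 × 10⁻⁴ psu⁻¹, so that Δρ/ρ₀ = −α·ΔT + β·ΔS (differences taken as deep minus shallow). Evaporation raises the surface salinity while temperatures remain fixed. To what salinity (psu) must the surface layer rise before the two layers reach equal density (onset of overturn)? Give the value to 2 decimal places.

Neutral buoyancy requires −α(T_deep − T_surf) + β(S_deep − S_surf′) = 0.
S_surf′ = S_deep − (α/β)·ΔT = 30.36 − (2.6 × 10⁻⁴/7.3 × 10⁻⁴)·(+0.1) = 30.3244 psu.
Increase required: 30.3244 − 30.18 = 0.1444 psu.

30.32 psu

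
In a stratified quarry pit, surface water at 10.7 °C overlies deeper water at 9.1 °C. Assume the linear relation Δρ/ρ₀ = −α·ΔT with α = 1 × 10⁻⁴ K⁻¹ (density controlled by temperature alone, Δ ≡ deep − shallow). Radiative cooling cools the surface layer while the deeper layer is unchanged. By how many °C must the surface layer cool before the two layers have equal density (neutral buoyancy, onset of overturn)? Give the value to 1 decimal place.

With temperature the only control, equal density requires T_surf′ = T_deep.
T_surf′ = 9.1 °C.
Cooling required: 10.7 − 9.1 = 1.6 °C.

1.6 °C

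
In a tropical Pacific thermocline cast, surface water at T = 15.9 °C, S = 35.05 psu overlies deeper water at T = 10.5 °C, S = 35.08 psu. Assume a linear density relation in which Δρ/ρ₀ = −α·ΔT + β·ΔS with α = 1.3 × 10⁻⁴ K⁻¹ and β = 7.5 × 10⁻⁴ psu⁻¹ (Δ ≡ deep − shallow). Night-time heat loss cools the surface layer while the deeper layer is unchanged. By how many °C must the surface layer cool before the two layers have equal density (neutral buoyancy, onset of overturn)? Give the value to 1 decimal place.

Neutral buoyancy requires Δρ = 0, i.e. −α(T_deep − T_surf′) + β(S_deep − S_surf) = 0.
T_surf′ = T_deep − (β/α)·ΔS = 10.5 − (7.5 × 10⁻⁴/1.3 × 10⁻⁴)·(+0.03) = 10.327 °C.
Cooling required: 15.9 − (10.327) = 5.573 °C.

5.6 °C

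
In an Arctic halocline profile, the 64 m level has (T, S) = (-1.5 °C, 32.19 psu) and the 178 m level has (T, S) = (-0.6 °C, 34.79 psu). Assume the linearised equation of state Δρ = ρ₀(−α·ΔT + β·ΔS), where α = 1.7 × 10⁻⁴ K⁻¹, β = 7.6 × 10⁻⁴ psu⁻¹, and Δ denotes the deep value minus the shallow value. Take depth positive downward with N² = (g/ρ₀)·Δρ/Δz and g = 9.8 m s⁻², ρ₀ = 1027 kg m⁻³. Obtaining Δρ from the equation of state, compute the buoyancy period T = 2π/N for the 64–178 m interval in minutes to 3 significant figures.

ΔT = +0.9 K, ΔS = +2.60 psu (deep − shallow).
Δρ/ρ₀ = −αΔT + βΔS = -1.53 × 10⁻⁴ + 1.976 × 10⁻³ = 1.823 × 10⁻³, so Δρ ≈ 1.872 kg m⁻³.
N² = (g/ρ₀)·Δρ/Δz = g·(Δρ/ρ₀)/Δz = 9.8 × 1.823 × 10⁻³ / 114 = 1.5671 × 10⁻⁴ s⁻².
N = √(1.5671 × 10⁻⁴) = 0.012518 rad s⁻¹ → T = 2π/N = 501.93 s = 8.3655 min ≈ 8.37 min.

8.37 min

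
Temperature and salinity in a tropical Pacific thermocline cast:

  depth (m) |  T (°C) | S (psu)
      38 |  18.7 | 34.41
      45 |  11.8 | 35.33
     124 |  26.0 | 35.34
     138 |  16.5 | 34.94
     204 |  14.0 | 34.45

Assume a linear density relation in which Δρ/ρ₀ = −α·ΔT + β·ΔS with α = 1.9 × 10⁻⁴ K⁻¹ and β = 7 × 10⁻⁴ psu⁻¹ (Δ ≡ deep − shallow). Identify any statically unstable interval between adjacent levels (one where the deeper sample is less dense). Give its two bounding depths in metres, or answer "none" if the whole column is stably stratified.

45–124 m

Evaluate Δρ/ρ₀ = −αΔT + βΔS across each adjacent pair:
  38–45 m: −αΔT+βΔS = −(1.9 × 10⁻⁴)(-6.9)+(7 × 10⁻⁴)(+0.92) = 2.0 × 10⁻³ → stable
  45–124 m: −αΔT+βΔS = −(1.9 × 10⁻⁴)(+14.2)+(7 × 10⁻⁴)(+0.01) = -2.7 × 10⁻³ → UNSTABLE
  124–138 m: −αΔT+βΔS = −(1.9 × 10⁻⁴)(-9.5)+(7 × 10⁻⁴)(-0.40) = 1.5 × 10⁻³ → stable
  138–204 m: −αΔT+βΔS = −(1.9 × 10⁻⁴)(-2.5)+(7 × 10⁻⁴)(-0.49) = 1.3 × 10⁻⁴ → stable
The 45–124 m interval has Δρ < 0: lighter water underlies denser water.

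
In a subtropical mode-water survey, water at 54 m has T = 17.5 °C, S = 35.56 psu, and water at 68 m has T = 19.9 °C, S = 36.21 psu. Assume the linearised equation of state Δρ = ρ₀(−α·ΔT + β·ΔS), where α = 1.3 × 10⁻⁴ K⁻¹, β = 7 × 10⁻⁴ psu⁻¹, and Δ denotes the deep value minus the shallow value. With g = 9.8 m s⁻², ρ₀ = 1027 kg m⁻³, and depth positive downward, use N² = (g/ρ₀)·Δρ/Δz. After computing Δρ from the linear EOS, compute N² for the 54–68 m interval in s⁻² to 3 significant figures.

ΔT = +2.4 K, ΔS = +0.65 psu (deep − shallow).
Δρ/ρ₀ = −αΔT + βΔS = -3.12 × 10⁻⁴ + 4.55 × 10⁻⁴ = 1.43 × 10⁻⁴, so Δρ ≈ 0.1469 kg m⁻³.
N² = (g/ρ₀)·Δρ/Δz = g·(Δρ/ρ₀)/Δz = 9.8 × 1.43 × 10⁻⁴ / 14 = 1.0010 × 10⁻⁴ s⁻² ≈ 1.00 × 10⁻⁴ s⁻².

1.00 × 10⁻⁴ s⁻²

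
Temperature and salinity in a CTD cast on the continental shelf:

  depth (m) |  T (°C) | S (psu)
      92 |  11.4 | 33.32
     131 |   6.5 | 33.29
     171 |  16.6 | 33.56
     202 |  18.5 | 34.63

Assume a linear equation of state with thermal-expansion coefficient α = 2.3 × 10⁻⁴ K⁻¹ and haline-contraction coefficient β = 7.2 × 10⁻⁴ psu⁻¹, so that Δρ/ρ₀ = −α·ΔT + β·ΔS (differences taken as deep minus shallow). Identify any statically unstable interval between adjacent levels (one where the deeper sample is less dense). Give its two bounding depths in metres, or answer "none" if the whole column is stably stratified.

Evaluate Δρ/ρ₀ = −αΔT + βΔS across each adjacent pair:
  92–131 m: −αΔT+βΔS = −(2.3 × 10⁻⁴)(-4.9)+(7.2 × 10⁻⁴)(-0.03) = 1.1 × 10⁻³ → stable
  131–171 m: −αΔT+βΔS = −(2.3 × 10⁻⁴)(+10.1)+(7.2 × 10⁻⁴)(+0.27) = -2.1 × 10⁻³ → UNSTABLE
  171–202 m: −αΔT+βΔS = −(2.3 × 10⁻⁴)(+1.9)+(7.2 × 10⁻⁴)(+1.07) = 3.3 × 10⁻⁴ → stable
The 131–171 m interval has Δρ < 0: lighter water underlies denser water.

131–171 m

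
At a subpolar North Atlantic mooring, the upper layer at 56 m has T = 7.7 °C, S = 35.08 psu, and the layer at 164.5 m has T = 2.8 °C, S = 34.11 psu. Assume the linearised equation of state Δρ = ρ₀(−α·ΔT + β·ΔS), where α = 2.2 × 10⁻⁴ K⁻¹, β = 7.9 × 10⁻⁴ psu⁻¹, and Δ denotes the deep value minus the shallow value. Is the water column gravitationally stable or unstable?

ΔT = 2.8 − 7.7 = -4.9 K and ΔS = 34.11 − 35.08 = -0.97 psu (deep − shallow).
−αΔT = 1.078 × 10⁻³; βΔS = -7.663 × 10⁻⁴; sum Δρ/ρ₀ = 3.117 × 10⁻⁴.
Δρ/ρ₀ > 0, so Δρ > 0: deeper water is denser → statically stable.

stable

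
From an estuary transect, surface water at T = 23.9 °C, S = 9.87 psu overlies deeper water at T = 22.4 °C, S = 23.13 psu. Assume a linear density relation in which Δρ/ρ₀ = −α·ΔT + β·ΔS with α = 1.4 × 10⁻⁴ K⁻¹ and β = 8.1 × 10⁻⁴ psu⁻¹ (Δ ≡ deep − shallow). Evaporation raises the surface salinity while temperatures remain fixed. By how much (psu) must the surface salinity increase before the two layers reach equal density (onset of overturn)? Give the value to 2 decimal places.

Neutral buoyancy requires −α(T_deep − T_surf) + β(S_deep − S_surf′) = 0.
S_surf′ = S_deep − (α/β)·ΔT = 23.13 − (1.4 × 10⁻⁴/8.1 × 10⁻⁴)·(-1.5) = 23.3893 psu.
Increase required: 23.3893 − 9.87 = 13.5193 psu.

13.52 psu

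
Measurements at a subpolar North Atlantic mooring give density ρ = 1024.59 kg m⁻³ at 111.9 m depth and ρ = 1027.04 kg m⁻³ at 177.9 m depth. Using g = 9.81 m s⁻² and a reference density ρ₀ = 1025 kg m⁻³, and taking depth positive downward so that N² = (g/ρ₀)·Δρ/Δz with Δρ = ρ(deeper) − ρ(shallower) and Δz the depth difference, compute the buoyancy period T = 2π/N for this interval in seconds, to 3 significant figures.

333 s

Δρ = 1027.04 − 1024.59 = 2.45 kg m⁻³ over Δz = 177.9 − 111.9 = 66 m.
N² = (9.81/1025) × (2.45/66) = 3.5528 × 10⁻⁴ s⁻².
N = √(3.5528 × 10⁻⁴) = 0.018849 rad s⁻¹, so T = 2π/N = 333.34 s ≈ 333 s.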